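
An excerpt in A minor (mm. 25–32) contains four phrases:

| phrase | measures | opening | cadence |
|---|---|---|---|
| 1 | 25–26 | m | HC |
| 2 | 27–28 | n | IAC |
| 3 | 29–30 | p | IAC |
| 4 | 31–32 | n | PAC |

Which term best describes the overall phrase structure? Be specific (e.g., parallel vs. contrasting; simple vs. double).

Four phrases in two halves: the first half (bars 25–28) ends with an imperfect authentic cadence, the second (bars 29-32) with a perfect authentic cadence — a large antecedent–consequent pair, i.e. a double period.
Phrase 3 begins with different material from phrase 1, making it contrasting.

contrasting double period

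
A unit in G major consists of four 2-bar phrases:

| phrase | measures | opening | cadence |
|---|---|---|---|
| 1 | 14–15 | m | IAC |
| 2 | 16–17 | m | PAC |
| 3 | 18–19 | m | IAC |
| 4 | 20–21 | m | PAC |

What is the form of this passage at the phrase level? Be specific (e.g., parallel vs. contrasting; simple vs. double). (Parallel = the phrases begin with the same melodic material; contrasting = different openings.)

The cadence pattern IAC–PAC–IAC–PAC is weak–strong twice, and phrases 3–4 restate phrases 1–2: a period heard twice, not a double period (which would end weakly at phrase 2).

repeated period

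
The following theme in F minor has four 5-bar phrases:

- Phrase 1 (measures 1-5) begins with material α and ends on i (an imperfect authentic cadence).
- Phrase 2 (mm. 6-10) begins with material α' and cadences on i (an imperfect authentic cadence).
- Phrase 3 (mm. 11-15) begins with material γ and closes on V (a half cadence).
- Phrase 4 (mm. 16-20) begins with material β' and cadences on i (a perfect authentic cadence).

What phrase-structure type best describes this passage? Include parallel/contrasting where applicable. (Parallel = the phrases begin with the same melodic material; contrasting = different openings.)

contrasting double period

Four phrases in two halves: the first half (measures 1-10) ends with an imperfect authentic cadence, the second (mm. 11-20) with a perfect authentic cadence — a large antecedent–consequent pair, i.e. a double period.
Phrase 3 begins with different material from phrase 1, making it contrasting.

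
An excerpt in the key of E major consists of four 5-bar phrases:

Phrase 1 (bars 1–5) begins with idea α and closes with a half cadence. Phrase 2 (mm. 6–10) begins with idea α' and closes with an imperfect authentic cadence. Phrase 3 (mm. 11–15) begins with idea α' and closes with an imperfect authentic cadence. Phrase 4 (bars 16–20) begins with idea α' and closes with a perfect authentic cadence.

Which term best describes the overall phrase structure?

parallel double period

Four phrases in two halves: the first half (mm. 1–10) ends with an imperfect authentic cadence, the second (mm. 11-20) with a perfect authentic cadence — a large antecedent–consequent pair, i.e. a double period.
Phrase 3 begins with the same material as phrase 1, making it parallel.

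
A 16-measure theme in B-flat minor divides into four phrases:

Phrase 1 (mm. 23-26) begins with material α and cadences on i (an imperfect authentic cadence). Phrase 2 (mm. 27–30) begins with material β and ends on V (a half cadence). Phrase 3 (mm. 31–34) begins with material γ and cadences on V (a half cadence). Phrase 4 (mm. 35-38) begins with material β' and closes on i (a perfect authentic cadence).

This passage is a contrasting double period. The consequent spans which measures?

In a double period the four phrases pair into a large antecedent (phrases 1–2, ending half cadence) and a large consequent (phrases 3–4, ending perfect authentic cadence). The consequent spans measures 31-38.

measures 31–38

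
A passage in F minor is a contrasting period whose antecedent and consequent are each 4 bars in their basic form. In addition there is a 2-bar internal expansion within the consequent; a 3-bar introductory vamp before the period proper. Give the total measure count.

13 measures

Basic contrasting period: 4 + 4 = 8 bars.
8 (basic form) + 2 (internal expansion) + 3 (introduction) = 13.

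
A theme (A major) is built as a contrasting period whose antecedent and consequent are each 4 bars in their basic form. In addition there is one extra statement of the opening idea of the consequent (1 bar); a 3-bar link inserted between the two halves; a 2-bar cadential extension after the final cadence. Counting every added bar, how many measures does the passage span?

14 measures

Basic contrasting period: 4 + 4 = 8 bars.
8 (basic form) + 1 (extra statement) + 3 (link) + 2 (cadential extension) = 14.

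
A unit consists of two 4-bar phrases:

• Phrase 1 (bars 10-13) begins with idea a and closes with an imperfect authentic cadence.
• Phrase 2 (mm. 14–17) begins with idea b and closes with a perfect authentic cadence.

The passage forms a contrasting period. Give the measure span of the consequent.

measures 14–17

The phrase ending with the weaker cadence (imperfect authentic cadence) is the antecedent; the one ending more conclusively (perfect authentic cadence) is the consequent. The consequent is measures 14–17.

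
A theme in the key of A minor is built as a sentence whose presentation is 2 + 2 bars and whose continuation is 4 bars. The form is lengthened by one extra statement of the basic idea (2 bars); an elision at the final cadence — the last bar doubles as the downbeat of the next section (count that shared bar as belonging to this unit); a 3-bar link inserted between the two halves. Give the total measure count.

13 measures

Basic sentence: 2 + 2 + 4 = 8 bars.
8 (basic form) + 2 (extra statement) + 3 (link) = 13.
The elision shares a bar with the next section but does not change this unit's count.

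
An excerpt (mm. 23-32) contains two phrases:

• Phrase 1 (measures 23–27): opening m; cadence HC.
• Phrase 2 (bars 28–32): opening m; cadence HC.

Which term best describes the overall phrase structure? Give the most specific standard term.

repeated phrase

Both phrases have the same opening (m) and the same cadence (half cadence): the second is a restatement, not a consequent, so this is a repeated phrase rather than a period.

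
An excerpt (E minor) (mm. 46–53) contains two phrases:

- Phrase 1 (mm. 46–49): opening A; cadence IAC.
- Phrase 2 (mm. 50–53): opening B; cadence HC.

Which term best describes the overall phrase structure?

The second phrase closes with a half cadence, which is not stronger than the first phrase's imperfect authentic cadence; without a weak→strong cadential pair there is no antecedent–consequent relationship, so this is a phrase group rather than a period.

phrase group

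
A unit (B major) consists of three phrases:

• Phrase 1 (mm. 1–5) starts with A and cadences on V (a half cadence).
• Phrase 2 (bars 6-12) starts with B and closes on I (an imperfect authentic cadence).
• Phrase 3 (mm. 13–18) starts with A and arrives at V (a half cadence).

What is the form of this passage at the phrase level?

The final phrase closes with a half cadence, which is not stronger than the preceding imperfect authentic cadence; the 3 phrases lack an overall antecedent–consequent design and so form a phrase group.

phrase group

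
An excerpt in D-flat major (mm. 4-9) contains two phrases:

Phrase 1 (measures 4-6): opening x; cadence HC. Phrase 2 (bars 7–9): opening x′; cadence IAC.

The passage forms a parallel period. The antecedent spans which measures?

The antecedent is the phrase ending with the weaker cadence (half cadence, phrase 1) and the consequent the one ending more conclusively (imperfect authentic cadence, phrase 2); the antecedent is mm. 4–6.

measures 4–6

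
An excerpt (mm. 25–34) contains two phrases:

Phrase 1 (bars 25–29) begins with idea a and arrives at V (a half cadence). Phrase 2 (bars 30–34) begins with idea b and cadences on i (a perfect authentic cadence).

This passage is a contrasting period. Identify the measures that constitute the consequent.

The antecedent is the phrase ending with the weaker cadence (half cadence, phrase 1) and the consequent the one ending more conclusively (perfect authentic cadence, phrase 2); the consequent is measures 30-34.

measures 30–34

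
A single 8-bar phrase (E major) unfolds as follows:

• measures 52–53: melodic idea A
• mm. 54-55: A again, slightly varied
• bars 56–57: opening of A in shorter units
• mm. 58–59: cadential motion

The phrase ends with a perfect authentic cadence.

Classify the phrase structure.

sentence

Basic idea (bars 52–53) + its repetition (bars 54–55) form the presentation; fragmentation and cadence (bars 56–59) form the continuation — the 8-bar whole is a sentence.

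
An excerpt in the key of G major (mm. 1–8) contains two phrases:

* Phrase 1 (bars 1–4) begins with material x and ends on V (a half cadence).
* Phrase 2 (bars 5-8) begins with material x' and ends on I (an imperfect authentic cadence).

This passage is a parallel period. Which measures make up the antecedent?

The antecedent is the phrase ending with the weaker cadence (half cadence, phrase 1) and the consequent the one ending more conclusively (imperfect authentic cadence, phrase 2); the antecedent is mm. 1-4.

measures 1–4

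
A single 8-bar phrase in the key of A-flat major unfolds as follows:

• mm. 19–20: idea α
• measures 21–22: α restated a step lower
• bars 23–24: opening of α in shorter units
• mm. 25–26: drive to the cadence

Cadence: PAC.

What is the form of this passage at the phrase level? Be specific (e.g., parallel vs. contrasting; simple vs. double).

sentence

Basic idea (bars 19-20) + its repetition (bars 21–22) form the presentation; fragmentation and cadence (bars 23–26) form the continuation — the 8-bar whole is a sentence.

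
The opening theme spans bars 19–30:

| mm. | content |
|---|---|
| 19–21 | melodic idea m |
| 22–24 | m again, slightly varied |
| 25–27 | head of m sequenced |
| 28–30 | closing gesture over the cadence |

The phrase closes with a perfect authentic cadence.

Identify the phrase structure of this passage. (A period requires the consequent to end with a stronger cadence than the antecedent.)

Basic idea (mm. 19-21) + its repetition (mm. 22-24) form the presentation; fragmentation and cadence (mm. 25–30) form the continuation — the 12-bar whole is a sentence.

sentence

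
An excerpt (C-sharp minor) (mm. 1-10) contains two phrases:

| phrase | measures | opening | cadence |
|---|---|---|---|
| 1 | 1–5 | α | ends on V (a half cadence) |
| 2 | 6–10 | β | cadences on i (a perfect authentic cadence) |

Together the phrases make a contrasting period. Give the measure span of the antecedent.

measures 1–5

The phrase ending with the weaker cadence (half cadence) is the antecedent; the one ending more conclusively (perfect authentic cadence) is the consequent. The antecedent is measures 1–5.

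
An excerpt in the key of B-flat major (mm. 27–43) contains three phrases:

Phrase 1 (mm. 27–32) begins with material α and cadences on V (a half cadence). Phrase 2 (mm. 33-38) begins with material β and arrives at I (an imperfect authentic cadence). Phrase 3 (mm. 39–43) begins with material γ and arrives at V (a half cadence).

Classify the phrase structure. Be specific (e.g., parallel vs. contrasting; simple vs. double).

phrase group

The final phrase closes with a half cadence, which is not stronger than the preceding imperfect authentic cadence; the 3 phrases lack an overall antecedent–consequent design and so form a phrase group.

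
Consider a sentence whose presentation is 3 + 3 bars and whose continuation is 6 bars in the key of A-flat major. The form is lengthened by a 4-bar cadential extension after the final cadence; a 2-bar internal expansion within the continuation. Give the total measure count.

18 measures

Basic sentence: 3 + 3 + 6 = 12 bars.
12 (basic form) + 4 (cadential extension) + 2 (internal expansion) = 18.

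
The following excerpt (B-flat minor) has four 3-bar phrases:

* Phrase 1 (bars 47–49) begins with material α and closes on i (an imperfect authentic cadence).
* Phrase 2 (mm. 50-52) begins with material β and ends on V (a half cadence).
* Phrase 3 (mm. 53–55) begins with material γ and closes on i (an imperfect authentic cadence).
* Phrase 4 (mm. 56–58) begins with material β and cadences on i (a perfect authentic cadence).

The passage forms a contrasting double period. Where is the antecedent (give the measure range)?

measures 47–52

In a double period the four phrases pair into a large antecedent (phrases 1–2, ending half cadence) and a large consequent (phrases 3–4, ending perfect authentic cadence). The antecedent spans mm. 47–52.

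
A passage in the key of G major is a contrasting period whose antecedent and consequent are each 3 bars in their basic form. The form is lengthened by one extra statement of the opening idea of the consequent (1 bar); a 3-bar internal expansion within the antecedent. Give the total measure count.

Basic contrasting period: 3 + 3 = 6 bars.
6 (basic form) + 1 (extra statement) + 3 (internal expansion) = 10.

10 measures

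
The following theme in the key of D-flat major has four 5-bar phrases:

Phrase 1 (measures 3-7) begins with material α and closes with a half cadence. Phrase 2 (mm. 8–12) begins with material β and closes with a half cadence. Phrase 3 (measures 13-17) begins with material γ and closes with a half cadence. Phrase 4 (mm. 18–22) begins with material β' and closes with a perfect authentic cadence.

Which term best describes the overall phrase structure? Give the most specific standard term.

contrasting double period

Four phrases in two halves: the first half (mm. 3–12) ends with a half cadence, the second (measures 13-22) with a perfect authentic cadence — a large antecedent–consequent pair, i.e. a double period.
Phrase 3 begins with different material from phrase 1, making it contrasting.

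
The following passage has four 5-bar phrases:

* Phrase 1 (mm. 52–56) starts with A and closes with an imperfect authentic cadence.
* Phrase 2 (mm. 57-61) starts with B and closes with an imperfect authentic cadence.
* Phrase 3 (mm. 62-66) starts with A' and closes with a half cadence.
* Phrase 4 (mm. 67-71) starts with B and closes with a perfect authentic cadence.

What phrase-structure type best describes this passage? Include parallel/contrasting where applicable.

Four phrases in two halves: the first half (mm. 52–61) ends with an imperfect authentic cadence, the second (measures 62–71) with a perfect authentic cadence — a large antecedent–consequent pair, i.e. a double period.
Phrase 3 begins with the same material as phrase 1, making it parallel.

parallel double period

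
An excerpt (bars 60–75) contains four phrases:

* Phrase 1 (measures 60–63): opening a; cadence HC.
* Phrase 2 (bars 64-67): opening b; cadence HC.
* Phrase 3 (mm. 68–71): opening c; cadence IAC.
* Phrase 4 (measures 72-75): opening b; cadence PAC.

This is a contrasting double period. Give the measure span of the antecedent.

measures 60–67

In a double period the first pair of phrases (ending half cadence) is the large antecedent and the second pair (ending perfect authentic cadence) is the large consequent; the antecedent is measures 60–67.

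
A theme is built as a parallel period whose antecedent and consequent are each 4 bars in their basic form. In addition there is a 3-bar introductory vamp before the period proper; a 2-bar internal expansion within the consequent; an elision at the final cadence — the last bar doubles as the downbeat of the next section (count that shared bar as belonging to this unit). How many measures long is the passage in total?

13 measures

Basic parallel period: 4 + 4 = 8 bars.
8 (basic form) + 3 (introduction) + 2 (internal expansion) = 13.
The elision shares a bar with the next section but does not change this unit's count.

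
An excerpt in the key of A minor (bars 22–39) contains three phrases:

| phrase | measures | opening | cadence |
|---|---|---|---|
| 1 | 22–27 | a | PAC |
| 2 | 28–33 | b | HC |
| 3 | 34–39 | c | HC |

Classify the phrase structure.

The final phrase closes with a half cadence, which is not stronger than the preceding half cadence; the 3 phrases lack an overall antecedent–consequent design and so form a phrase group.

phrase group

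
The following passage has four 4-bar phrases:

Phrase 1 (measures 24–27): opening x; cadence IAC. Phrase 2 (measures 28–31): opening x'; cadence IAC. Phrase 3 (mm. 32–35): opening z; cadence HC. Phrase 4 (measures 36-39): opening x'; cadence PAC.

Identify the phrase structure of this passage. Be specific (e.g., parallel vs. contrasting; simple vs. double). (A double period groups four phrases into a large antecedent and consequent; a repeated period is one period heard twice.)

Four phrases in two halves: the first half (bars 24–31) ends with an imperfect authentic cadence, the second (mm. 32-39) with a perfect authentic cadence — a large antecedent–consequent pair, i.e. a double period.
Phrase 3 begins with different material from phrase 1, making it contrasting.

contrasting double period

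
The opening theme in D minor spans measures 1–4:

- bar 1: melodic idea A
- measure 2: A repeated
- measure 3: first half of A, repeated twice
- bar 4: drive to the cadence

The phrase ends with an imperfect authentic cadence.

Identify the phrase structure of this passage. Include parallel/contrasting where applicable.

Basic idea (measure 1) + its repetition (m. 2) form the presentation; fragmentation and cadence (mm. 3-4) form the continuation — the 4-bar whole is a sentence.

sentence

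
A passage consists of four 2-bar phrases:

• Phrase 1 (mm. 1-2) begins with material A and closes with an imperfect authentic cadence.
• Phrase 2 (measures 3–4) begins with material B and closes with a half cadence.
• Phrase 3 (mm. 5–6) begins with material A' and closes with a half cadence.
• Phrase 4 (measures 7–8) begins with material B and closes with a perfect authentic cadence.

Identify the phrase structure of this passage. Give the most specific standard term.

Four phrases in two halves: the first half (bars 1–4) ends with a half cadence, the second (bars 5–8) with a perfect authentic cadence — a large antecedent–consequent pair, i.e. a double period.
Phrase 3 begins with the same material as phrase 1, making it parallel.

parallel double period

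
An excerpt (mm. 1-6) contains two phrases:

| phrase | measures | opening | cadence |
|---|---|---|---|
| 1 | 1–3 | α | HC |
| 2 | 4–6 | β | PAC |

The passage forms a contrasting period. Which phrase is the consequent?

The phrase ending with the weaker cadence (half cadence) is the antecedent; the one ending more conclusively (perfect authentic cadence) is the consequent. The consequent is phrase 2.

phrase 2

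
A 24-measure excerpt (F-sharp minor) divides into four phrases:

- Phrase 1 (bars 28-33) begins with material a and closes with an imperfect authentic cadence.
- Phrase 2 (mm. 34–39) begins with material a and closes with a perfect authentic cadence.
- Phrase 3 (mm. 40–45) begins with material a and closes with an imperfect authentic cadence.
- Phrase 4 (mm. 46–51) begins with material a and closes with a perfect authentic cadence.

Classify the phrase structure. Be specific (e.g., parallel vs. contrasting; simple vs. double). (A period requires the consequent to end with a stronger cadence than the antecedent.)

The cadence pattern IAC–PAC–IAC–PAC is weak–strong twice, and phrases 3–4 restate phrases 1–2: a period heard twice, not a double period (which would end weakly at phrase 2).

repeated period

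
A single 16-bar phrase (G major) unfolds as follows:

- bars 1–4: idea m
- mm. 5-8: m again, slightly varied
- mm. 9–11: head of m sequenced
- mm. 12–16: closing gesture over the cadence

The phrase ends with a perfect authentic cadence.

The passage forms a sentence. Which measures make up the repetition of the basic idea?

The presentation of a sentence is the basic idea (measures 1–4) plus its repetition (mm. 5-8); the repetition of the basic idea is therefore mm. 5–8.

measures 5–8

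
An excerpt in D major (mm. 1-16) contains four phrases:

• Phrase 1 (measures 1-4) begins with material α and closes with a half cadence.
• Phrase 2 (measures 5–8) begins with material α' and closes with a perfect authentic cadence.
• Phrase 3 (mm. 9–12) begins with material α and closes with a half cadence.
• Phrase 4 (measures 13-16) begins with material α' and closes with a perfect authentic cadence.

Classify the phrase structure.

The cadence pattern HC–PAC–HC–PAC is weak–strong twice, and phrases 3–4 restate phrases 1–2: a period heard twice, not a double period (which would end weakly at phrase 2).

repeated period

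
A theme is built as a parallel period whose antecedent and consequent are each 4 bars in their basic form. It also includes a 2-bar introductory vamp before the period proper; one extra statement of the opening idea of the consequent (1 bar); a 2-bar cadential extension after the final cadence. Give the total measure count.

Basic parallel period: 4 + 4 = 8 bars.
8 (basic form) + 2 (introduction) + 1 (extra statement) + 2 (cadential extension) = 13.

13 measures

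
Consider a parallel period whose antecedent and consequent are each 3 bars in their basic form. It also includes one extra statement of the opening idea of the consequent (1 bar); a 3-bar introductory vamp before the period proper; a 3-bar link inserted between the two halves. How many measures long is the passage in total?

13 measures

Basic parallel period: 3 + 3 = 6 bars.
6 (basic form) + 1 (extra statement) + 3 (introduction) + 3 (link) = 13.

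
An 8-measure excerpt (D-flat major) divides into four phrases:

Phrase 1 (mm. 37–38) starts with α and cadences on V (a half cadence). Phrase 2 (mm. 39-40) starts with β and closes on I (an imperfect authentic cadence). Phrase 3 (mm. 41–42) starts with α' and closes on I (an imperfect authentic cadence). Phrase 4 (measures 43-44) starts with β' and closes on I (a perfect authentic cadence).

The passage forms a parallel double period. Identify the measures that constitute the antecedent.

measures 37–40

In a double period the four phrases pair into a large antecedent (phrases 1–2, ending imperfect authentic cadence) and a large consequent (phrases 3–4, ending perfect authentic cadence). The antecedent spans bars 37–40.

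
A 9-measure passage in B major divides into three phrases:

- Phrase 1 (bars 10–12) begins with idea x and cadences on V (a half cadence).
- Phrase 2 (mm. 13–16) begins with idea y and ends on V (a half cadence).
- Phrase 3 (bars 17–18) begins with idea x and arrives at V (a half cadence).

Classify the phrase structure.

The final phrase closes with a half cadence, which is not stronger than the preceding half cadence; the 3 phrases lack an overall antecedent–consequent design and so form a phrase group.

phrase group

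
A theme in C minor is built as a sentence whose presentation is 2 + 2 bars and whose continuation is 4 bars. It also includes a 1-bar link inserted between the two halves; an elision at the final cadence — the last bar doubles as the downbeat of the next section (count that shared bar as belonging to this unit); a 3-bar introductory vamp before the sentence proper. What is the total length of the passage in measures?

Basic sentence: 2 + 2 + 4 = 8 bars.
8 (basic form) + 1 (link) + 3 (introduction) = 12.
The elision shares a bar with the next section but does not change this unit's count.

12 measures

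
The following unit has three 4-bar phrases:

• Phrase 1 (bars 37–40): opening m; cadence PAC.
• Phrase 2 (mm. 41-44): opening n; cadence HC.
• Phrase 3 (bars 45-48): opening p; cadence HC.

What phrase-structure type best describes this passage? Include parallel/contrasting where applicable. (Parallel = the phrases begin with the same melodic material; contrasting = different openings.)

The final phrase closes with a half cadence, which is not stronger than the preceding half cadence; the 3 phrases lack an overall antecedent–consequent design and so form a phrase group.

phrase group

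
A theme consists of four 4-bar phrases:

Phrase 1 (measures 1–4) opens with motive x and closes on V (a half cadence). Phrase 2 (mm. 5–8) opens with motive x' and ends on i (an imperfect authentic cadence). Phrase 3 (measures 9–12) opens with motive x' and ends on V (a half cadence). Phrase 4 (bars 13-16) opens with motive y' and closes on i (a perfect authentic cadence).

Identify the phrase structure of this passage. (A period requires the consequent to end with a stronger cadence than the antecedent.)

Four phrases in two halves: the first half (bars 1-8) ends with an imperfect authentic cadence, the second (bars 9-16) with a perfect authentic cadence — a large antecedent–consequent pair, i.e. a double period.
Phrase 3 begins with the same material as phrase 1, making it parallel.

parallel double period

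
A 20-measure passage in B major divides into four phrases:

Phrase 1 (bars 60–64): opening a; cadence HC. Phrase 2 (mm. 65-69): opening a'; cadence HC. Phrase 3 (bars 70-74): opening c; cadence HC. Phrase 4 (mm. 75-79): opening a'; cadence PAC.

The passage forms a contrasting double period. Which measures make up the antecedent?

In a double period the four phrases pair into a large antecedent (phrases 1–2, ending half cadence) and a large consequent (phrases 3–4, ending perfect authentic cadence). The antecedent spans mm. 60–69.

measures 60–69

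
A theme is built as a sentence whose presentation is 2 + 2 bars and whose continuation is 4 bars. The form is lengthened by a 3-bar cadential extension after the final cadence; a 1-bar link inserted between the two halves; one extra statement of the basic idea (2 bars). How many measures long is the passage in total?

14 measures

Basic sentence: 2 + 2 + 4 = 8 bars.
8 (basic form) + 3 (cadential extension) + 1 (link) + 2 (extra statement) = 14.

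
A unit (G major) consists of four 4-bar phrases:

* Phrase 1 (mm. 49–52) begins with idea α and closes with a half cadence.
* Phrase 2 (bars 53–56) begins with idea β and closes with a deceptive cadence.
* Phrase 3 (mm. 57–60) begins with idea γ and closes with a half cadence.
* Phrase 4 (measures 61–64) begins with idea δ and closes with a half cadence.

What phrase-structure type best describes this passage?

Phrase 4 ends with a half cadence, no stronger than phrase 2's deceptive cadence, so the four phrases do not form a double period; nor do phrases 3–4 duplicate 1–2, so it is not a repeated period. With no phrase reaching a conclusive cadence, the passage is a phrase group.

phrase group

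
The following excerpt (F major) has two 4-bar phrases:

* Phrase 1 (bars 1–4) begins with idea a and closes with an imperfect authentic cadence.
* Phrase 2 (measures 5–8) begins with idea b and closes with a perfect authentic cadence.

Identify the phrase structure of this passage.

contrasting period

Phrase 1 ends with an imperfect authentic cadence (weaker) and phrase 2 with a perfect authentic cadence (stronger): antecedent + consequent = a period.
The two phrases open with different material (a / b), so the period is contrasting.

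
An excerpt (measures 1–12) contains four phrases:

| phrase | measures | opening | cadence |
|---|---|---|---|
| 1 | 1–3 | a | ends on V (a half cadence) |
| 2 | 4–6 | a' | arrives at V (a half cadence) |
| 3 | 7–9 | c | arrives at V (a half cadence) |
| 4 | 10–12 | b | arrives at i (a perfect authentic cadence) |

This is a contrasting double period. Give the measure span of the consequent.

measures 7–12

In a double period the first pair of phrases (ending half cadence) is the large antecedent and the second pair (ending perfect authentic cadence) is the large consequent; the consequent is measures 7–12.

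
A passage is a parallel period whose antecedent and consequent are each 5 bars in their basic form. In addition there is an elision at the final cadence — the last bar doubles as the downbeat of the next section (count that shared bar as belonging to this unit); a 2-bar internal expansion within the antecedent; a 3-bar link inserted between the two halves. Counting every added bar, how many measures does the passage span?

15 measures

Basic parallel period: 5 + 5 = 10 bars.
10 (basic form) + 2 (internal expansion) + 3 (link) = 15.
The elision shares a bar with the next section but does not change this unit's count.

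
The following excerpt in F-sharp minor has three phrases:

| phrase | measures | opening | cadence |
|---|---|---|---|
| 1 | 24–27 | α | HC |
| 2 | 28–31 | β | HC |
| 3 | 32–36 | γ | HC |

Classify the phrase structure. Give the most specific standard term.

phrase group

The final phrase closes with a half cadence, which is not stronger than the preceding half cadence; the 3 phrases lack an overall antecedent–consequent design and so form a phrase group.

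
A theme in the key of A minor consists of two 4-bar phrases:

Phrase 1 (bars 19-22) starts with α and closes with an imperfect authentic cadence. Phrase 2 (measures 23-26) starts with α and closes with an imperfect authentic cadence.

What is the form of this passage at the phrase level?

Both phrases have the same opening (α) and the same cadence (imperfect authentic cadence): the second is a restatement, not a consequent, so this is a repeated phrase rather than a period.

repeated phrase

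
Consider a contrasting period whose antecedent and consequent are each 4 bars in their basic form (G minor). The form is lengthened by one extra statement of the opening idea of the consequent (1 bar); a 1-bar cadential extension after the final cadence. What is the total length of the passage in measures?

Basic contrasting period: 4 + 4 = 8 bars.
8 (basic form) + 1 (extra statement) + 1 (cadential extension) = 10.

10 measures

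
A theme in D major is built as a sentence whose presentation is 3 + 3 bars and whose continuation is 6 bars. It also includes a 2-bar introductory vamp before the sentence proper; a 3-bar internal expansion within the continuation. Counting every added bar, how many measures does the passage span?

17 measures

Basic sentence: 3 + 3 + 6 = 12 bars.
12 (basic form) + 2 (introduction) + 3 (internal expansion) = 17.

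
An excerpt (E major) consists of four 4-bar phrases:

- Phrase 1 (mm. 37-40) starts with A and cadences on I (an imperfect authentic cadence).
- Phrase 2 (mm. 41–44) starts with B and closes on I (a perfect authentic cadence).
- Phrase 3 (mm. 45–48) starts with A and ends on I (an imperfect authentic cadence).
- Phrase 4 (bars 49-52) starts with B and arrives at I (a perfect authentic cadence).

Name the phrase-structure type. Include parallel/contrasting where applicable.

repeated period

The cadence pattern IAC–PAC–IAC–PAC is weak–strong twice, and phrases 3–4 restate phrases 1–2: a period heard twice, not a double period (which would end weakly at phrase 2).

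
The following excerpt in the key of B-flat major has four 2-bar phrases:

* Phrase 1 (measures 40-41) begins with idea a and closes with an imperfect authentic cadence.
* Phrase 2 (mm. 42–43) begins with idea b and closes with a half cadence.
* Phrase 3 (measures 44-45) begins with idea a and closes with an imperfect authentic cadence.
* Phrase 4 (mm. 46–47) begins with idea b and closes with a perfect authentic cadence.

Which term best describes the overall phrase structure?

parallel double period

Four phrases in two halves: the first half (mm. 40–43) ends with a half cadence, the second (mm. 44–47) with a perfect authentic cadence — a large antecedent–consequent pair, i.e. a double period.
Phrase 3 begins with the same material as phrase 1, making it parallel.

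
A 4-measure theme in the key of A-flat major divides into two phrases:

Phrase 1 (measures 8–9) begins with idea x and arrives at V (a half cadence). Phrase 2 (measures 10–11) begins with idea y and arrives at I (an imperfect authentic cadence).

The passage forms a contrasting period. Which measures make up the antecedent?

measures 8–9

The phrase ending with the weaker cadence (half cadence) is the antecedent; the one ending more conclusively (imperfect authentic cadence) is the consequent. The antecedent is measures 8–9.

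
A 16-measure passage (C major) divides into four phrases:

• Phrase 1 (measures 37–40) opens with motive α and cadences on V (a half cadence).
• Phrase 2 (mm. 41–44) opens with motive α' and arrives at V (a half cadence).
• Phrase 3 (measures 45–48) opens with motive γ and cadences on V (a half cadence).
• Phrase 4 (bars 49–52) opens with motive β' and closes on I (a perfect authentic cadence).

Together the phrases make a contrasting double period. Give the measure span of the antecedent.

measures 37–44

In a double period the first pair of phrases (ending half cadence) is the large antecedent and the second pair (ending perfect authentic cadence) is the large consequent; the antecedent is measures 37–44.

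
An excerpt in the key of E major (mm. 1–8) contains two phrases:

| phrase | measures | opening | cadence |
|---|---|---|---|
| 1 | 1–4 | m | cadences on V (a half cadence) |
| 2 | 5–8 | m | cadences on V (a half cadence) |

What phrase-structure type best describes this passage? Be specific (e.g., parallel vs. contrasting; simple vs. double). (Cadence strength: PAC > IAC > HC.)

Both phrases have the same opening (m) and the same cadence (half cadence): the second is a restatement, not a consequent, so this is a repeated phrase rather than a period.

repeated phrase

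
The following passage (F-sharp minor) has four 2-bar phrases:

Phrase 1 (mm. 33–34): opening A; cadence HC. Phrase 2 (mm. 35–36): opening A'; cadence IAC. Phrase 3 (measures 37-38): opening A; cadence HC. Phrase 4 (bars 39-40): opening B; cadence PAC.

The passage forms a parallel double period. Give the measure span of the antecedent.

In a double period the first pair of phrases (ending imperfect authentic cadence) is the large antecedent and the second pair (ending perfect authentic cadence) is the large consequent; the antecedent is measures 33–36.

measures 33–36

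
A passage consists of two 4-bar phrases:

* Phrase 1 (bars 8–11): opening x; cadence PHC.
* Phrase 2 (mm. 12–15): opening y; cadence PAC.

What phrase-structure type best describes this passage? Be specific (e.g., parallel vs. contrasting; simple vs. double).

contrasting period

Phrase 1 ends with a Phrygian half cadence (weaker) and phrase 2 with a perfect authentic cadence (stronger): antecedent + consequent = a period.
The two phrases open with different material (x / y), so the period is contrasting.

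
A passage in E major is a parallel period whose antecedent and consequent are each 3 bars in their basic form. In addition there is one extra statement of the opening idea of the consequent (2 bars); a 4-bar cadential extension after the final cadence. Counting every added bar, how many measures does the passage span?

12 measures

Basic parallel period: 3 + 3 = 6 bars.
6 (basic form) + 2 (extra statement) + 4 (cadential extension) = 12.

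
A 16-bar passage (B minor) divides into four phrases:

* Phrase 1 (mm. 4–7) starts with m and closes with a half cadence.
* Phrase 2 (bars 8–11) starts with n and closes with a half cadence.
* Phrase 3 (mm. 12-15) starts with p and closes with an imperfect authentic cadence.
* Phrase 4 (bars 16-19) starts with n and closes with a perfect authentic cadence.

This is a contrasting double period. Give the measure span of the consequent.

In a double period the first pair of phrases (ending half cadence) is the large antecedent and the second pair (ending perfect authentic cadence) is the large consequent; the consequent is measures 12–19.

measures 12–19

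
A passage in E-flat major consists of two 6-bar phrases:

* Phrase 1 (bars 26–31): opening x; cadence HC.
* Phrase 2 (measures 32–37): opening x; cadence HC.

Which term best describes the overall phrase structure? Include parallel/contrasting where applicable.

Both phrases have the same opening (x) and the same cadence (half cadence): the second is a restatement, not a consequent, so this is a repeated phrase rather than a period.

repeated phrase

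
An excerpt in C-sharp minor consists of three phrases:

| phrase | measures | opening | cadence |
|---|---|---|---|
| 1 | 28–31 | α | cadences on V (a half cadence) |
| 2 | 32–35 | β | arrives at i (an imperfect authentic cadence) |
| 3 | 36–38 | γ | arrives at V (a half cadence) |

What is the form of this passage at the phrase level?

The final phrase closes with a half cadence, which is not stronger than the preceding imperfect authentic cadence; the 3 phrases lack an overall antecedent–consequent design and so form a phrase group.

phrase group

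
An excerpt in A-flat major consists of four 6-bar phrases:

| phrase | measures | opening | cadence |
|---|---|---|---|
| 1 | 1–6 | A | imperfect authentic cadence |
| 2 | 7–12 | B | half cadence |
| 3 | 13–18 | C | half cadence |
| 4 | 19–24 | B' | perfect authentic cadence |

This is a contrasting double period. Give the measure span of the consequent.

In a double period the first pair of phrases (ending half cadence) is the large antecedent and the second pair (ending perfect authentic cadence) is the large consequent; the consequent is measures 13–24.

measures 13–24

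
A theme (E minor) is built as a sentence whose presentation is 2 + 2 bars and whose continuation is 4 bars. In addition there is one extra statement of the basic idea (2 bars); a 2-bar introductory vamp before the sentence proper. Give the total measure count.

12 measures

Basic sentence: 2 + 2 + 4 = 8 bars.
8 (basic form) + 2 (extra statement) + 2 (introduction) = 12.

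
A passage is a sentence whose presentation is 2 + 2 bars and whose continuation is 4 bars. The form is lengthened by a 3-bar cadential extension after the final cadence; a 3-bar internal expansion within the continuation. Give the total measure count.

14 measures

Basic sentence: 2 + 2 + 4 = 8 bars.
8 (basic form) + 3 (cadential extension) + 3 (internal expansion) = 14.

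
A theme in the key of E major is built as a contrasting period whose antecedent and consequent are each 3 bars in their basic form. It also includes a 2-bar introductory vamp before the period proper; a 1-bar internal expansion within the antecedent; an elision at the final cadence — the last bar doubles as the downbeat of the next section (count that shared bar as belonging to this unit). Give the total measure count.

9 measures

Basic contrasting period: 3 + 3 = 6 bars.
6 (basic form) + 2 (introduction) + 1 (internal expansion) = 9.
The elision shares a bar with the next section but does not change this unit's count.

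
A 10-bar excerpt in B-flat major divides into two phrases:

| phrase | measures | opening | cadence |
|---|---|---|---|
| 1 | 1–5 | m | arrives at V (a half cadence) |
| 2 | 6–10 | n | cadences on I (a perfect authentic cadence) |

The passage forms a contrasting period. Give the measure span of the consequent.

The antecedent is the phrase ending with the weaker cadence (half cadence, phrase 1) and the consequent the one ending more conclusively (perfect authentic cadence, phrase 2); the consequent is bars 6–10.

measures 6–10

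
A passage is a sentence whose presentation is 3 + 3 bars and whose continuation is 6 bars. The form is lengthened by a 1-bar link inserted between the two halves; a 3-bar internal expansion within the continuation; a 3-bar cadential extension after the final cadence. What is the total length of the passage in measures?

Basic sentence: 3 + 3 + 6 = 12 bars.
12 (basic form) + 1 (link) + 3 (internal expansion) + 3 (cadential extension) = 19.

19 measures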